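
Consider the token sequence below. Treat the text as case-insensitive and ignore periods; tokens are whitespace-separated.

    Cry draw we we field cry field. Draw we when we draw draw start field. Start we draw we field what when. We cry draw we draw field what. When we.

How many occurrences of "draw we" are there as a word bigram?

4

Scanning the 30 overlapping bigram windows for "draw we":
  position 2–3: draw we
  position 8–9: draw we
  position 18–19: draw we
  position 25–26: draw we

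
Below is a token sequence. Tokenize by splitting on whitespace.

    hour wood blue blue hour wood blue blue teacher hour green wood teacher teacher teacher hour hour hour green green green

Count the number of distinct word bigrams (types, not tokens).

12

21 tokens → 20 bigram windows in total.
Repeated bigrams (each contributes count−1 duplicates):
  blue blue: 2
  green green: 2
  hour green: 2
  hour hour: 2
  hour wood: 2
  teacher hour: 2
  teacher teacher: 2
  wood blue: 2
8 duplicate windows → 20 − 8 = 12 distinct.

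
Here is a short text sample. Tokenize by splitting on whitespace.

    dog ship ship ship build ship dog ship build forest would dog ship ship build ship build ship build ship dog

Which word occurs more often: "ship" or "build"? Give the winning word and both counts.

"ship": 10 occurrences
"build": 5 occurrences

"ship" (10 vs 5)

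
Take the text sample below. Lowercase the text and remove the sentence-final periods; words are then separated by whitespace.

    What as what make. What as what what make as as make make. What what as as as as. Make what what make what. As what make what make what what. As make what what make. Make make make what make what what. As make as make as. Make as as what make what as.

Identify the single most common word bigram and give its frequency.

Bigram frequencies (highest first):
  make what: 10
  what make: 8
  what as: 7
  what what: 6
  as make: 6
  as as: 5
  … (3 more, each ≤ 4)

"make what", 10 times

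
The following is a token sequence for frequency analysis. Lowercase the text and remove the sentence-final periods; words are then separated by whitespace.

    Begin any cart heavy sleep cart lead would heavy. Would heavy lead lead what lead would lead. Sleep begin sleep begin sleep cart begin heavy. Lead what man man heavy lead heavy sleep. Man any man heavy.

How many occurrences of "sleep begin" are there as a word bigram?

Scanning the 36 overlapping bigram windows for "sleep begin":
  position 18–19: sleep begin
  position 20–21: sleep begin

2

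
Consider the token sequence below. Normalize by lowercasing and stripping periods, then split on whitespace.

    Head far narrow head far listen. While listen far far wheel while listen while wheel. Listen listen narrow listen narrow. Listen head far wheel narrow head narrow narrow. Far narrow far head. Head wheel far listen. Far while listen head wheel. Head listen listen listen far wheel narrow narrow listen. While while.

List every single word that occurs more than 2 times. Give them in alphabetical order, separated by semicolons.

far; head; listen; narrow; wheel; while

Unigram counts meeting the condition (more than 2 times):
  far: 10
  head: 8
  listen: 13
  narrow: 9
  wheel: 6
  while: 6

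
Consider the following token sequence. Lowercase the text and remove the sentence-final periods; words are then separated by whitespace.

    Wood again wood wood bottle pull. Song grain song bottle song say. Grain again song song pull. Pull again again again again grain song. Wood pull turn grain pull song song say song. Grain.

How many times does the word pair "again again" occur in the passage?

Scanning the 33 overlapping bigram windows for "again again":
  position 19–20: again again
  position 20–21: again again
  position 21–22: again again

3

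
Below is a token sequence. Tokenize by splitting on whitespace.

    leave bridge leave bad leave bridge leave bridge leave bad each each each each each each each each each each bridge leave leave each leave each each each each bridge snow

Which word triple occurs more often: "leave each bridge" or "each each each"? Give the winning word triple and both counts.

"leave each bridge": 0 occurrences
"each each each": 10 occurrences

"each each each" (10 vs 0)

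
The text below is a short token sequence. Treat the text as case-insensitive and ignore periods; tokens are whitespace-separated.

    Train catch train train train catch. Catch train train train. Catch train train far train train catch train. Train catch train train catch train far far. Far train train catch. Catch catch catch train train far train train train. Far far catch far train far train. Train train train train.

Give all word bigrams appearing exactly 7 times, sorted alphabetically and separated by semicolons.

catch train; train catch

Bigram counts meeting the condition (exactly 7 times):
  catch train: 7
  train catch: 7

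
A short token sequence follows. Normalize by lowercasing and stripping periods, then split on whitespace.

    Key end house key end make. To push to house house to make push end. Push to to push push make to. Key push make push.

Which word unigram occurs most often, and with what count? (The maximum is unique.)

"push", 7 times

Unigram frequencies (highest first):
  push: 7
  to: 6
  make: 4
  key: 3
  end: 3
  house: 3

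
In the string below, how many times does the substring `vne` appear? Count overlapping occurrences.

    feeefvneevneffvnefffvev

3

Sliding a length-3 window over the 23 characters (21 positions):
  position 6–8: vne
  position 10–12: vne
  position 15–17: vne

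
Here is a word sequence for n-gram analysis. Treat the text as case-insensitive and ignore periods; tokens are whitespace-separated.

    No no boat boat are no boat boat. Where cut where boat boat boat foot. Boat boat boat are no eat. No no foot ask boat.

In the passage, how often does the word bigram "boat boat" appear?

Scanning the 25 overlapping bigram windows for "boat boat":
  position 3–4: boat boat
  position 7–8: boat boat
  position 12–13: boat boat
  position 13–14: boat boat
  position 16–17: boat boat
  position 17–18: boat boat

6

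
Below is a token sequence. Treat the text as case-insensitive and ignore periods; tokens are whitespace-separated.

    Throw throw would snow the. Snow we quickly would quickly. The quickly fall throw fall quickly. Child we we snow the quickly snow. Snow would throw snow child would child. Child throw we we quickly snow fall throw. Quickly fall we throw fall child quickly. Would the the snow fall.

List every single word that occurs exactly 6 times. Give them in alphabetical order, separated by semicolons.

Unigram counts meeting the condition (exactly 6 times):
  fall: 6
  we: 6

fall; we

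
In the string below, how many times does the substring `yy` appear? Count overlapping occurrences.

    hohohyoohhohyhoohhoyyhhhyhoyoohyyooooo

2

Sliding a length-2 window over the 38 characters (37 positions):
  position 20–21: yy
  position 32–33: yy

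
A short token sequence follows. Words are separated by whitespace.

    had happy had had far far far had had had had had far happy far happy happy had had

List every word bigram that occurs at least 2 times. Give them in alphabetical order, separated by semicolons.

Bigram counts meeting the condition (at least 2 times):
  far far: 2
  far happy: 2
  had far: 2
  had had: 6
  happy had: 2

far far; far happy; had far; had had; happy had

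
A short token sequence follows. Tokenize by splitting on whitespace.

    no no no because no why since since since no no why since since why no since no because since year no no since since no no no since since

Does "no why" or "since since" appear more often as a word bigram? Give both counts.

"since since" (5 vs 2)

"no why": 2 occurrences
"since since": 5 occurrences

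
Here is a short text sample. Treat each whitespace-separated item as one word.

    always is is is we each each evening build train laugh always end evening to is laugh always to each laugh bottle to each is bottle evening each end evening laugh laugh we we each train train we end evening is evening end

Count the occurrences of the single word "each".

Scanning the 43 tokens for "each":
  position 6: each
  position 7: each
  position 20: each
  position 24: each
  position 28: each
  position 35: each

6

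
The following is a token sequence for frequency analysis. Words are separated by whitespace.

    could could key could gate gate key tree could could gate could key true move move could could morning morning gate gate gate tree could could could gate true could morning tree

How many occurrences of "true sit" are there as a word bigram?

Scanning the 31 overlapping bigram windows for "true sit":
  (none found)

0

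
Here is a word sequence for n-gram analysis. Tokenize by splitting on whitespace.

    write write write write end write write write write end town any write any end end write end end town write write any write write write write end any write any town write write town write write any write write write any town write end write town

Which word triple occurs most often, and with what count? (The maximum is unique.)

Trigram frequencies (highest first):
  write write write: 7
  write write end: 3
  town write write: 3
  write write any: 3
  write end write: 2
  any write any: 2
  … (21 more, each ≤ 2)

"write write write", 7 times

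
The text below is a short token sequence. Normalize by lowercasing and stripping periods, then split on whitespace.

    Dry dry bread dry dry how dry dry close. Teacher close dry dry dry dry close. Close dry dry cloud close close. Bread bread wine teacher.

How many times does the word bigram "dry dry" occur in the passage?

7

Scanning the 25 overlapping bigram windows for "dry dry":
  position 1–2: dry dry
  position 4–5: dry dry
  position 7–8: dry dry
  position 12–13: dry dry
  position 13–14: dry dry
  position 14–15: dry dry
  position 18–19: dry dry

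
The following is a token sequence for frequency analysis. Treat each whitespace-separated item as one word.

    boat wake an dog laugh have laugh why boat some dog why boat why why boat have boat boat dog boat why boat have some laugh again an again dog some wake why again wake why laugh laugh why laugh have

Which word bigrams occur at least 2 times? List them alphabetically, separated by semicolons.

boat have; boat why; laugh have; laugh why; wake why; why boat; why laugh

Bigram counts meeting the condition (at least 2 times):
  boat have: 2
  boat why: 2
  laugh have: 2
  laugh why: 2
  wake why: 2
  why boat: 4
  why laugh: 2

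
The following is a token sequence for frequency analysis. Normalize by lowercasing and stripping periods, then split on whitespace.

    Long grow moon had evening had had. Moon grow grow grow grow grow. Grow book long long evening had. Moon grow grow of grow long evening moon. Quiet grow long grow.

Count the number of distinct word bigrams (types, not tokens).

19

31 tokens → 30 bigram windows in total.
Repeated bigrams (each contributes count−1 duplicates):
  grow grow: 6
  evening had: 2
  grow long: 2
  had moon: 2
  long evening: 2
  long grow: 2
  moon grow: 2
11 duplicate windows → 30 − 11 = 19 distinct.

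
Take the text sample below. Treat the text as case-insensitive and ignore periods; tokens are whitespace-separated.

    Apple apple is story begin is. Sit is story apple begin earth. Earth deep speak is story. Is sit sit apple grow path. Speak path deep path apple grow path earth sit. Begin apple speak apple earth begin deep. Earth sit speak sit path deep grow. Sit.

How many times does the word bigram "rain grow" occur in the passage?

0

Scanning the 46 overlapping bigram windows for "rain grow":
  (none found)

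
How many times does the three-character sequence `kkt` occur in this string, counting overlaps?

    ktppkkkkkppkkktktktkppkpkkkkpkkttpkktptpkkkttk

4

Sliding a length-3 window over the 46 characters (44 positions):
  position 13–15: kkt
  position 30–32: kkt
  position 35–37: kkt
  position 42–44: kkt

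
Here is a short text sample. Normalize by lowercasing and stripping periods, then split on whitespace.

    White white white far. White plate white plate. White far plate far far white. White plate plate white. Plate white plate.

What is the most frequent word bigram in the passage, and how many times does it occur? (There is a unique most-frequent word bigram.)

Bigram frequencies (highest first):
  white plate: 5
  plate white: 4
  white white: 3
  white far: 2
  far white: 2
  far plate: 1
  … (3 more, each ≤ 1)

"white plate", 5 times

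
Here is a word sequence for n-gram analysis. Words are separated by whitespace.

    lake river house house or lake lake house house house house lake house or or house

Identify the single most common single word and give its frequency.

"house", 8 times

Unigram frequencies (highest first):
  house: 8
  lake: 4
  or: 3
  river: 1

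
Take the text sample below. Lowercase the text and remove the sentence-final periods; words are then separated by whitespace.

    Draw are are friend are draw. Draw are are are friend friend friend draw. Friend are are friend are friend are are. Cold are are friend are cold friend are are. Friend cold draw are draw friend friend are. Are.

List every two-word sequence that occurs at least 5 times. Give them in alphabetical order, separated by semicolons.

are are; are friend; friend are

Bigram counts meeting the condition (at least 5 times):
  are are: 8
  are friend: 6
  friend are: 7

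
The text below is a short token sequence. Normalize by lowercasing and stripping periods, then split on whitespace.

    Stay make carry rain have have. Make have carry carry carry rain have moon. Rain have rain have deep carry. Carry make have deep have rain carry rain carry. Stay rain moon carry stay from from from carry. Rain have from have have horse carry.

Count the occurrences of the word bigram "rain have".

5

Scanning the 44 overlapping bigram windows for "rain have":
  position 4–5: rain have
  position 12–13: rain have
  position 15–16: rain have
  position 17–18: rain have
  position 39–40: rain have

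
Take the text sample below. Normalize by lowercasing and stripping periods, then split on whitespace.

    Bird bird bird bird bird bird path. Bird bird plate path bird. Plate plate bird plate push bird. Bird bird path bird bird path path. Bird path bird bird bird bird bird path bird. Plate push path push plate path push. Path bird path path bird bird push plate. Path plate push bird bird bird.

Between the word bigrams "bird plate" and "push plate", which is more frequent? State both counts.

"bird plate" (4 vs 2)

"bird plate": 4 occurrences
"push plate": 2 occurrences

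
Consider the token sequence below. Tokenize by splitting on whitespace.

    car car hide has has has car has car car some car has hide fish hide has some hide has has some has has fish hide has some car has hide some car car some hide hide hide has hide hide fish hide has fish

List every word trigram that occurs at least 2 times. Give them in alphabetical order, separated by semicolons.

car car some; car has hide; fish hide has; hide fish hide; hide has has; hide has some; some car has

Trigram counts meeting the condition (at least 2 times):
  car car some: 2
  car has hide: 2
  fish hide has: 3
  hide fish hide: 2
  hide has has: 2
  hide has some: 2
  some car has: 2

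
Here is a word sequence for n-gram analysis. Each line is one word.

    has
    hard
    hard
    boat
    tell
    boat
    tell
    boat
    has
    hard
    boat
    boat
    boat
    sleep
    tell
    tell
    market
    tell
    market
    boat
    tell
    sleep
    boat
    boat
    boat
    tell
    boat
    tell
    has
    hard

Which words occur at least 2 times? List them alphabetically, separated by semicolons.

boat; hard; has; market; sleep; tell

Unigram counts meeting the condition (at least 2 times):
  boat: 11
  hard: 4
  has: 3
  market: 2
  sleep: 2
  tell: 8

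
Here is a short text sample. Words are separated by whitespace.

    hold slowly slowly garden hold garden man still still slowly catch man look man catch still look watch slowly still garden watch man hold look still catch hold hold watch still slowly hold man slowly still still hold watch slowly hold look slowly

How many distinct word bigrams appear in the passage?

35

43 tokens → 42 bigram windows in total.
Repeated bigrams (each contributes count−1 duplicates):
  hold look: 2
  hold watch: 2
  slowly hold: 2
  slowly still: 2
  still slowly: 2
  still still: 2
  watch slowly: 2
7 duplicate windows → 42 − 7 = 35 distinct.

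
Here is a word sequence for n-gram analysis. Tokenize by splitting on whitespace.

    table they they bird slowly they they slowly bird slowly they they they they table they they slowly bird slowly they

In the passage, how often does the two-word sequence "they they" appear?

Scanning the 20 overlapping bigram windows for "they they":
  position 2–3: they they
  position 6–7: they they
  position 11–12: they they
  position 12–13: they they
  position 13–14: they they
  position 16–17: they they

6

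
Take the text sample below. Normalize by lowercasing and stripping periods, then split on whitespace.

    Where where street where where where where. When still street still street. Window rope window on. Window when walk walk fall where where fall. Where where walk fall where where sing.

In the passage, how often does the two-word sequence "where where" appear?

7

Scanning the 30 overlapping bigram windows for "where where":
  position 1–2: where where
  position 4–5: where where
  position 5–6: where where
  position 6–7: where where
  position 22–23: where where
  position 25–26: where where
  position 29–30: where where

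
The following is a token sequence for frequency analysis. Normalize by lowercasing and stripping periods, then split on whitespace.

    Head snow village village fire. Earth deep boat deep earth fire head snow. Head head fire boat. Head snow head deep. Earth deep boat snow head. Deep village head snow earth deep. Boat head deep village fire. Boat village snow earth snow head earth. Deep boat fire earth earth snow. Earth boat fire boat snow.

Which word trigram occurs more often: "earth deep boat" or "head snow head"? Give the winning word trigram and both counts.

"earth deep boat" (4 vs 2)

"earth deep boat": 4 occurrences
"head snow head": 2 occurrences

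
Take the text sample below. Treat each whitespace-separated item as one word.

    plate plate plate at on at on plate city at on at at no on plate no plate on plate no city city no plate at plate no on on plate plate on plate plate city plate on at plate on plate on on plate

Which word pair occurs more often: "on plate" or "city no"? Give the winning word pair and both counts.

"on plate": 7 occurrences
"city no": 1 occurrence

"on plate" (7 vs 1)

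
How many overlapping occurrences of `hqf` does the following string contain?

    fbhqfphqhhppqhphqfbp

2

Sliding a length-3 window over the 20 characters (18 positions):
  position 3–5: hqf
  position 16–18: hqf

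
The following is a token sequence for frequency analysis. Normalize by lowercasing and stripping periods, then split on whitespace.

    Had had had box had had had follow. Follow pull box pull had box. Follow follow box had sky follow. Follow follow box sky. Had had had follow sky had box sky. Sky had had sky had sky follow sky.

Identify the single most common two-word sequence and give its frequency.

"had had", 7 times

Bigram frequencies (highest first):
  had had: 7
  follow follow: 4
  sky had: 4
  had box: 3
  had sky: 3
  box had: 2
  … (11 more, each ≤ 2)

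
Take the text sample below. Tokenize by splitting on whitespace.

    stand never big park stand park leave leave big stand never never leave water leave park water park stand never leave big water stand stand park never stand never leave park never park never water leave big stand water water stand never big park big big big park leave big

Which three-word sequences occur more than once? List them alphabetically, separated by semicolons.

Trigram counts meeting the condition (more than once):
  leave big stand: 2
  never big park: 2
  stand never big: 2
  stand never leave: 2

leave big stand; never big park; stand never big; stand never leave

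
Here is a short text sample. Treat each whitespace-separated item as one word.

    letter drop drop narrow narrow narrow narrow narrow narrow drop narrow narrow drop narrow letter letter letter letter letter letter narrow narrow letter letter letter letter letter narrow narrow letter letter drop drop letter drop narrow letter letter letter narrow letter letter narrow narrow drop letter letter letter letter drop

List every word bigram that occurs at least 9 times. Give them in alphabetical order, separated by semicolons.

Bigram counts meeting the condition (at least 9 times):
  letter letter: 16
  narrow narrow: 9

letter letter; narrow narrow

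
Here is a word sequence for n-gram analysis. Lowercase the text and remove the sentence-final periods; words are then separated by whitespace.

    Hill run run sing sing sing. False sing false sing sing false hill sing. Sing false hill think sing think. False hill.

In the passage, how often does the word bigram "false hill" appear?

Scanning the 21 overlapping bigram windows for "false hill":
  position 12–13: false hill
  position 16–17: false hill
  position 21–22: false hill

3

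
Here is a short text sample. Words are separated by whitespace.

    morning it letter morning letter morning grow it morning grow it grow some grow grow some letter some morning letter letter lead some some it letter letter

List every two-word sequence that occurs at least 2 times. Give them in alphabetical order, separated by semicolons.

Bigram counts meeting the condition (at least 2 times):
  grow it: 2
  grow some: 2
  it letter: 2
  letter letter: 2
  letter morning: 2
  morning grow: 2
  morning letter: 2

grow it; grow some; it letter; letter letter; letter morning; morning grow; morning letter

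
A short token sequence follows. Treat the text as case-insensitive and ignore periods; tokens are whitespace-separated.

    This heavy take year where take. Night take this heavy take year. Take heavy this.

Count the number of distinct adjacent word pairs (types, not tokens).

11

15 tokens → 14 bigram windows in total.
Repeated bigrams (each contributes count−1 duplicates):
  heavy take: 2
  take year: 2
  this heavy: 2
3 duplicate windows → 14 − 3 = 11 distinct.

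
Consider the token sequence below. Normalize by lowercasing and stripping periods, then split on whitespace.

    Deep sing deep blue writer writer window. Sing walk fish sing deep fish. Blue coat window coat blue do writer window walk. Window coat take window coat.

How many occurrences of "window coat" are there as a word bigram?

Scanning the 26 overlapping bigram windows for "window coat":
  position 16–17: window coat
  position 23–24: window coat
  position 26–27: window coat

3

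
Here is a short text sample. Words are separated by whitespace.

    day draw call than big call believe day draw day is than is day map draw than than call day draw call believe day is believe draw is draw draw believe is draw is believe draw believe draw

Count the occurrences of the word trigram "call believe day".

Scanning the 36 overlapping trigram windows for "call believe day":
  position 6–8: call believe day
  position 22–24: call believe day

2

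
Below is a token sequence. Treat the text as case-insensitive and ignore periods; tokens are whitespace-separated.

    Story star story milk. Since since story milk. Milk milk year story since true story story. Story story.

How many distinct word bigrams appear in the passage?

18 tokens → 17 bigram windows in total.
Repeated bigrams (each contributes count−1 duplicates):
  story story: 3
  milk milk: 2
  story milk: 2
4 duplicate windows → 17 − 4 = 13 distinct.

13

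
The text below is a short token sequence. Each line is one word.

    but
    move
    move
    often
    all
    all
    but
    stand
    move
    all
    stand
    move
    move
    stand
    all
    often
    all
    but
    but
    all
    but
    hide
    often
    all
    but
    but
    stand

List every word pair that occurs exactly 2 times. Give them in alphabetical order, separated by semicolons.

Bigram counts meeting the condition (exactly 2 times):
  but but: 2
  but stand: 2
  move move: 2
  stand move: 2

but but; but stand; move move; stand move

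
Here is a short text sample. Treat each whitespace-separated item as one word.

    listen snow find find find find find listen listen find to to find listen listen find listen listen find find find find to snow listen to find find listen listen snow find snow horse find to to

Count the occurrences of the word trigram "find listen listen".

Scanning the 35 overlapping trigram windows for "find listen listen":
  position 7–9: find listen listen
  position 13–15: find listen listen
  position 16–18: find listen listen
  position 28–30: find listen listen

4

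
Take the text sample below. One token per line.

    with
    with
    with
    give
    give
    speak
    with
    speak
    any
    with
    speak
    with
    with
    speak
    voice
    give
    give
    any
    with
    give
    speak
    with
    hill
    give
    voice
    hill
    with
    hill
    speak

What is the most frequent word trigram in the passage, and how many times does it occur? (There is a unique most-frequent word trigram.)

Trigram frequencies (highest first):
  give speak with: 2
  with with with: 1
  with with give: 1
  with give give: 1
  give give speak: 1
  speak with speak: 1
  … (20 more, each ≤ 1)

"give speak with", 2 times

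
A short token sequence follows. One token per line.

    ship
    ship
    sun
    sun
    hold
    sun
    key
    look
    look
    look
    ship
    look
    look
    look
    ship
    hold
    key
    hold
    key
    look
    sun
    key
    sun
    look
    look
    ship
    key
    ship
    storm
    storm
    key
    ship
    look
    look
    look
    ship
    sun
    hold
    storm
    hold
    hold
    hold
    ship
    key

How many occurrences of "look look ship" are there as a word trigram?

4

Scanning the 42 overlapping trigram windows for "look look ship":
  position 9–11: look look ship
  position 13–15: look look ship
  position 24–26: look look ship
  position 34–36: look look ship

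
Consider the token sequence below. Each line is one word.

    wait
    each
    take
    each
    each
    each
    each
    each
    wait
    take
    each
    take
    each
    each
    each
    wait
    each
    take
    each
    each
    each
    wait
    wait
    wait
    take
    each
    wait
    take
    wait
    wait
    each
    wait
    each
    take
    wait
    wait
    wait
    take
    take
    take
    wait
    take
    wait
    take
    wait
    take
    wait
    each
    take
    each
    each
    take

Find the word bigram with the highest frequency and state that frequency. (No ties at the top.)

"each each", 9 times

Bigram frequencies (highest first):
  each each: 9
  wait take: 7
  each take: 6
  take each: 6
  take wait: 6
  wait each: 5
  … (3 more, each ≤ 5)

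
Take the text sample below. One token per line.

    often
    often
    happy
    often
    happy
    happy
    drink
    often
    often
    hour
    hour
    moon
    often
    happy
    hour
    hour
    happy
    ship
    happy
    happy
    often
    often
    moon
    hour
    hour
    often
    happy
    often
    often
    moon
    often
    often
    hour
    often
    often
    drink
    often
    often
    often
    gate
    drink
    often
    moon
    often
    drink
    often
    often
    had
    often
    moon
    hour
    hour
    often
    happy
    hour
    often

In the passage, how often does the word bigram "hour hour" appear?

Scanning the 55 overlapping bigram windows for "hour hour":
  position 10–11: hour hour
  position 15–16: hour hour
  position 24–25: hour hour
  position 51–52: hour hour

4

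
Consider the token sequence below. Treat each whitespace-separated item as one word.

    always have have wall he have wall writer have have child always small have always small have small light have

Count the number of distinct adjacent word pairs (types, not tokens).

15

20 tokens → 19 bigram windows in total.
Repeated bigrams (each contributes count−1 duplicates):
  always small: 2
  have have: 2
  have wall: 2
  small have: 2
4 duplicate windows → 19 − 4 = 15 distinct.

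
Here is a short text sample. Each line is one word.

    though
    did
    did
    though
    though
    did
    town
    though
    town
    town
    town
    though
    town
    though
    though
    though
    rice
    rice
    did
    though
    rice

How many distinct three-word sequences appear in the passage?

21 tokens → 19 trigram windows in total.
Repeated trigrams (each contributes count−1 duplicates):
  town though town: 2
1 duplicate windows → 19 − 1 = 18 distinct.

18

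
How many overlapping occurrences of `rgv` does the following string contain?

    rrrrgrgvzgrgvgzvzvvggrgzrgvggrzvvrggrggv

3

Sliding a length-3 window over the 40 characters (38 positions):
  position 6–8: rgv
  position 11–13: rgv
  position 25–27: rgv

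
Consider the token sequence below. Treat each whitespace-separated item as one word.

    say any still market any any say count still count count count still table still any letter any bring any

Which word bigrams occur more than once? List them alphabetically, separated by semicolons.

Bigram counts meeting the condition (more than once):
  count count: 2
  count still: 2

count count; count still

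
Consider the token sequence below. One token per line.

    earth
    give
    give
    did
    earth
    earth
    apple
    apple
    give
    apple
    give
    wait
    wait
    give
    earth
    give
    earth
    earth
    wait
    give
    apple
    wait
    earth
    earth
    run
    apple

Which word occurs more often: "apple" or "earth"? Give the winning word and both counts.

"apple": 5 occurrences
"earth": 8 occurrences

"earth" (8 vs 5)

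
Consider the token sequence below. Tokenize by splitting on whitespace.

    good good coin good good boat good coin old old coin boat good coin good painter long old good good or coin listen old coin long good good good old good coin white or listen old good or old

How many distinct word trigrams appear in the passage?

39 tokens → 37 trigram windows in total.
Repeated trigrams (each contributes count−1 duplicates):
  boat good coin: 2
  good coin good: 2
2 duplicate windows → 37 − 2 = 35 distinct.

35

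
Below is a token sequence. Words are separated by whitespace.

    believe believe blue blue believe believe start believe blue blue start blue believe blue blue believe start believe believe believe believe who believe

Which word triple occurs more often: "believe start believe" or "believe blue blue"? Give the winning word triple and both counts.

"believe start believe": 2 occurrences
"believe blue blue": 3 occurrences

"believe blue blue" (3 vs 2)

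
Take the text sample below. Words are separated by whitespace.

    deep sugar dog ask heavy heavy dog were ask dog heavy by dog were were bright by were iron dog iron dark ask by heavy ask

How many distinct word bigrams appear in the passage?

24

26 tokens → 25 bigram windows in total.
Repeated bigrams (each contributes count−1 duplicates):
  dog were: 2
1 duplicate windows → 25 − 1 = 24 distinct.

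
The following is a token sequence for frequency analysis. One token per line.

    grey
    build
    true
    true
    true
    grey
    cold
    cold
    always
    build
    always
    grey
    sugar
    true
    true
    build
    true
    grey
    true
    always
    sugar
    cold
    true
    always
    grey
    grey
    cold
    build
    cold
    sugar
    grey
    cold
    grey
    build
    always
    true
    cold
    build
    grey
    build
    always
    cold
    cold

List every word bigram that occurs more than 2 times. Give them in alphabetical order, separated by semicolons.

Bigram counts meeting the condition (more than 2 times):
  build always: 3
  grey build: 3
  grey cold: 3
  true true: 3

build always; grey build; grey cold; true true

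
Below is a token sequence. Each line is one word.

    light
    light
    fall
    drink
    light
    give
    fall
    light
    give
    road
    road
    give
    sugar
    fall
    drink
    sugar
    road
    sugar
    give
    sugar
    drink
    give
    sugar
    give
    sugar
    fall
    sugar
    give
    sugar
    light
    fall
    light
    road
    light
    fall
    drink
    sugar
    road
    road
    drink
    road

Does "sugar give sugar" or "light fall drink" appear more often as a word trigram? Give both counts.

"sugar give sugar" (3 vs 2)

"sugar give sugar": 3 occurrences
"light fall drink": 2 occurrences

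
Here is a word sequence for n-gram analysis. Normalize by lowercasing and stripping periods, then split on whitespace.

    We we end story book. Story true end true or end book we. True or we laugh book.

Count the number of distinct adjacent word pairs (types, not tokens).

18 tokens → 17 bigram windows in total.
Repeated bigrams (each contributes count−1 duplicates):
  true or: 2
1 duplicate windows → 17 − 1 = 16 distinct.

16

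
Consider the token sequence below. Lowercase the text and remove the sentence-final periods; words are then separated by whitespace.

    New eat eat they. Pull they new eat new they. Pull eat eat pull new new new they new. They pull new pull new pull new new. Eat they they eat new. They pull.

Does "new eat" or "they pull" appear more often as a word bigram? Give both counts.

"new eat": 3 occurrences
"they pull": 4 occurrences

"they pull" (4 vs 3)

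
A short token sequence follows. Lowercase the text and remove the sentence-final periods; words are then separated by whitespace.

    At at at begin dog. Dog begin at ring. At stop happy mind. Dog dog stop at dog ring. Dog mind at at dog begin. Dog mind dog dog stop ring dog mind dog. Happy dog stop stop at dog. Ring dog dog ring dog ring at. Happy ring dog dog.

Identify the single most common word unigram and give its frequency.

Unigram frequencies (highest first):
  dog: 19
  at: 10
  ring: 7
  stop: 5
  mind: 4
  begin: 3
  … (1 more, each ≤ 3)

"dog", 19 times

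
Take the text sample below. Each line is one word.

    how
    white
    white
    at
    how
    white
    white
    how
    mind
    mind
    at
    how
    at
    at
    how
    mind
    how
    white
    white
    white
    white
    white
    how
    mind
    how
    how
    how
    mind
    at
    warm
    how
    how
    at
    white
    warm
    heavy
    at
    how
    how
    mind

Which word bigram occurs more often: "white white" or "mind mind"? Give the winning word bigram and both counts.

"white white" (6 vs 1)

"white white": 6 occurrences
"mind mind": 1 occurrence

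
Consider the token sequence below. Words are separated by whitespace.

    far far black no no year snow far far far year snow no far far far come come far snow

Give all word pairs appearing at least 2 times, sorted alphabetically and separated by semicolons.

far far; year snow

Bigram counts meeting the condition (at least 2 times):
  far far: 5
  year snow: 2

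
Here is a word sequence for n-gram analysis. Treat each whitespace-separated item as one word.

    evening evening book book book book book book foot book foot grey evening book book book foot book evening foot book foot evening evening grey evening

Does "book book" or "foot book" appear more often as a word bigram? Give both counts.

"book book": 7 occurrences
"foot book": 3 occurrences

"book book" (7 vs 3)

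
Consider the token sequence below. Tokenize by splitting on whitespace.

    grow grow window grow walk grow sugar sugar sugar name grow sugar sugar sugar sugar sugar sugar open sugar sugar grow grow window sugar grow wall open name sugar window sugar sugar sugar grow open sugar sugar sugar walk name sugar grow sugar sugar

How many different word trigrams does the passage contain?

31

44 tokens → 42 trigram windows in total.
Repeated trigrams (each contributes count−1 duplicates):
  sugar sugar sugar: 7
  grow sugar sugar: 3
  grow grow window: 2
  open sugar sugar: 2
  sugar sugar grow: 2
11 duplicate windows → 42 − 11 = 31 distinct.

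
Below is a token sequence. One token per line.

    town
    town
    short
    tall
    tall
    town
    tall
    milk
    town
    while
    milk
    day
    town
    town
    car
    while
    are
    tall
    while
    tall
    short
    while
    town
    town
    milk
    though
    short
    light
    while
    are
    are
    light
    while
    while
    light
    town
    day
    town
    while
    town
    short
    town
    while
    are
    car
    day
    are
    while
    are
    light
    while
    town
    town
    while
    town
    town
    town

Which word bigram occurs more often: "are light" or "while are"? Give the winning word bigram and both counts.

"are light": 2 occurrences
"while are": 4 occurrences

"while are" (4 vs 2)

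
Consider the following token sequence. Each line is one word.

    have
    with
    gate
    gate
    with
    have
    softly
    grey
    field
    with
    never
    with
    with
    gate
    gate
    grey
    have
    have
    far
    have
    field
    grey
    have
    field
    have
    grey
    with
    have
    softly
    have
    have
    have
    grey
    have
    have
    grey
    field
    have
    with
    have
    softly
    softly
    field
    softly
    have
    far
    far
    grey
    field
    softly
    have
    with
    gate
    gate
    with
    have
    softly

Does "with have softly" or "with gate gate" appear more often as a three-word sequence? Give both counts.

"with have softly": 4 occurrences
"with gate gate": 3 occurrences

"with have softly" (4 vs 3)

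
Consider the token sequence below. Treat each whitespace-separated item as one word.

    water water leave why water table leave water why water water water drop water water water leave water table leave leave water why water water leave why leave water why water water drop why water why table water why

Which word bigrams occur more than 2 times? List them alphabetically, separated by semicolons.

Bigram counts meeting the condition (more than 2 times):
  leave water: 4
  water leave: 3
  water water: 7
  water why: 5
  why water: 5

leave water; water leave; water water; water why; why water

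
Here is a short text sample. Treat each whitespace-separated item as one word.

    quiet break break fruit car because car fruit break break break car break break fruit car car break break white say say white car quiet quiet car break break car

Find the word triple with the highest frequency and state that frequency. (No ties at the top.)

Trigram frequencies (highest first):
  car break break: 3
  break break fruit: 2
  break fruit car: 2
  break break car: 2
  quiet break break: 1
  fruit car because: 1
  … (17 more, each ≤ 1)

"car break break", 3 times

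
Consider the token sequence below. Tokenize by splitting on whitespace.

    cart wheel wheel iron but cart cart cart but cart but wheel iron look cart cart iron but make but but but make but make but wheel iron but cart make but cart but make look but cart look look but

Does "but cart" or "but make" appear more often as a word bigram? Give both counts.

"but cart": 5 occurrences
"but make": 4 occurrences

"but cart" (5 vs 4)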